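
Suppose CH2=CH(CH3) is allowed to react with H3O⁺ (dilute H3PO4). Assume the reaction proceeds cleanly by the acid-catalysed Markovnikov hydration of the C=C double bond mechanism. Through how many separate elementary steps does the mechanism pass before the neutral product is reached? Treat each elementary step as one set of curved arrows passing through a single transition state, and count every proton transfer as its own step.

3

Step 1: Electrophilic addition begins with the π(C=C) electrons forming a bond to the proton of H3O⁺. Following Markovnikov's rule, the resulting cation is secondary. H2O is released.
(No 1,2-shift: no single shift to an adjacent carbon would give a more stable cation.)
Step 2: Water acts as the nucleophile: an oxygen lone pair bonds to the cationic carbon, giving an oxonium-ion intermediate.
Step 3: Proton transfer from the O–H of the oxonium ion to H2O completes the catalytic cycle and yields the alcohol.
Total: 3 elementary steps.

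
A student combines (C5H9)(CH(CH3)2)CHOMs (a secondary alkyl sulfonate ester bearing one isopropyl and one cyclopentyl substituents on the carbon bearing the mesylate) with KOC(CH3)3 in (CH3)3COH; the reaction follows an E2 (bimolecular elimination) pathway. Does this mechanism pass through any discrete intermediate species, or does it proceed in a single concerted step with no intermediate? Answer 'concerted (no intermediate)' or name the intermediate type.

concerted (no intermediate)

In one step, (CH3)3CO⁻ pulls off a β-proton, the C–O bond cleaves, and a C=C double bond forms between the α- and β-carbons (E2, anti elimination).
All bond changes occur in one transition state; no discrete intermediate is formed.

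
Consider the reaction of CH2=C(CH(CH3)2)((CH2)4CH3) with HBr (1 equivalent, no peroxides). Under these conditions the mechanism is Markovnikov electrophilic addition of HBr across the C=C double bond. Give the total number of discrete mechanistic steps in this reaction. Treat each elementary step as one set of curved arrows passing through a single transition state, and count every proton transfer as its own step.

Step 1: Electrophilic addition begins with the π(C=C) electrons forming a bond to the proton of HBr. Following Markovnikov's rule, the resulting cation is tertiary. The H–Br bond breaks heterolytically, releasing Br⁻.
(No 1,2-shift: no single shift to an adjacent carbon would give a more stable cation.)
Step 2: The Br⁻ anion donates a lone pair to the carbocation, forming the new C–Br σ-bond and giving the neutral alkyl halide.
Total: 2 elementary steps.

2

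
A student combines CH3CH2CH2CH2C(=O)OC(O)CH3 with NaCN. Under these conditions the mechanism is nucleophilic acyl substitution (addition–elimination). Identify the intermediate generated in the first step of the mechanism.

tetrahedral intermediate

Step 1: A lone pair on the C of CN⁻ attacks the electrophilic acyl carbon; the π(C=O) electrons move onto oxygen, giving a tetrahedral intermediate.
After step 1 the species present is a tetrahedral intermediate.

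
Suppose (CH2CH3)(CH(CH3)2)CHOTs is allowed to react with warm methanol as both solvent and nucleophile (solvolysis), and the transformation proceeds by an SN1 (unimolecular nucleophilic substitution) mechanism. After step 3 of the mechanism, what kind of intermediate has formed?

oxonium ion

Step 1: The C–O bond breaks with both electrons going to the tosylate; TsO⁻ leaves and a secondary carbocation remains.
Step 2: A hydride (H with its bonding pair) migrates from the adjacent isopropyl carbon to the cationic centre — a 1,2-hydride shift — upgrading the secondary cation to a tertiary one.
Step 3: Nucleophilic capture: the oxygen of CH3OH bonds to the cationic carbon, producing an oxonium-ion intermediate.
After step 3 the species present is an oxonium ion.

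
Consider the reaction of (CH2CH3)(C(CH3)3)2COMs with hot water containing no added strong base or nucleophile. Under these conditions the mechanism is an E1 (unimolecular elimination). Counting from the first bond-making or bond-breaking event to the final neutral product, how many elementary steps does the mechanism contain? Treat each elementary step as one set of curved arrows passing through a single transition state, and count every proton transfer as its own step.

2

Step 1: Unassisted departure of MsO⁻ (taking the C–O bonding pair) generates a tertiary carbocation.
(No 1,2-shift: no single shift to an adjacent carbon would give a more stable cation.)
Step 2: A water molecule (solvent) deprotonates a β-carbon; as the C–H bond breaks, those electrons form the new alkene π bond.
Total: 2 elementary steps.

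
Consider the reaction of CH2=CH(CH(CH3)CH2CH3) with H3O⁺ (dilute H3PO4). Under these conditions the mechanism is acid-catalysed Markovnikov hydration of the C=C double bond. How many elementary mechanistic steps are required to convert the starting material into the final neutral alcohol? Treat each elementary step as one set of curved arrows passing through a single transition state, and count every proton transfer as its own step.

Step 1: The π electrons of the C=C bond attack a proton of H3O⁺; Markovnikov addition places the new C–H on the less-substituted alkene carbon, so the positive charge ends up on the more-substituted carbon — a secondary carbocation. H2O is released.
Step 2: A hydride (H with its bonding pair) migrates from the adjacent sec-butyl carbon to the cationic centre — a 1,2-hydride shift — upgrading the secondary cation to a tertiary one.
Step 3: Water acts as the nucleophile: an oxygen lone pair bonds to the cationic carbon, giving an oxonium-ion intermediate.
Step 4: Deprotonation of the oxonium ion by a water molecule delivers the neutral alcohol and regenerates the acid catalyst.
Total: 4 elementary steps.

4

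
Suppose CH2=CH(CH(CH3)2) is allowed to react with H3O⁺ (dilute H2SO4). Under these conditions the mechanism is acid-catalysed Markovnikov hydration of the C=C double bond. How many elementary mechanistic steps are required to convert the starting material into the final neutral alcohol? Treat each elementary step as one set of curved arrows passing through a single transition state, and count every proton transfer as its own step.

Step 1: Electrophilic addition begins with the π(C=C) electrons forming a bond to the proton of H3O⁺. Following Markovnikov's rule, the resulting cation is secondary. H2O is released.
Step 2: A 1,2-hydride shift from the adjacent isopropyl carbon moves the positive charge from the secondary centre to an adjacent carbon, generating a more stable tertiary carbocation.
Step 3: Water acts as the nucleophile: an oxygen lone pair bonds to the cationic carbon, giving an oxonium-ion intermediate.
Step 4: Deprotonation of the oxonium ion by a water molecule delivers the neutral alcohol and regenerates the acid catalyst.
Total: 4 elementary steps.

4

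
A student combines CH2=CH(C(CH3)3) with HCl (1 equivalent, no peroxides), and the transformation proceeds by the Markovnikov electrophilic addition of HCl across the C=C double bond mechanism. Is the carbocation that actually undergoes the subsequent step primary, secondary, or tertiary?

tertiary

Step 1: The π electrons of the C=C bond attack a proton of HCl; Markovnikov addition places the new C–H on the less-substituted alkene carbon, so the positive charge ends up on the more-substituted carbon — a secondary carbocation. The H–Cl bond breaks heterolytically, releasing Cl⁻.
Step 2: A 1,2-methyl shift from the adjacent tert-butyl carbon moves the positive charge from the secondary centre to an adjacent carbon, generating a more stable tertiary carbocation.
The cation rearranges from secondary to tertiary via a 1,2-methyl shift from the adjacent tert-butyl carbon; the tertiary cation is what reacts next.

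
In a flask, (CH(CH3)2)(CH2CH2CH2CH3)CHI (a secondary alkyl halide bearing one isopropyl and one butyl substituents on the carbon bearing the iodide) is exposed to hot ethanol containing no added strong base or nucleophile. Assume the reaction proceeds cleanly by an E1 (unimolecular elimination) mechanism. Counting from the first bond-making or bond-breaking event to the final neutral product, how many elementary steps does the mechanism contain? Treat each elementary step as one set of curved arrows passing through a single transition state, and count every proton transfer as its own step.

3

Step 1: Ionisation: the C–I σ-bond cleaves heterolytically; both bonding electrons depart with I⁻, leaving a secondary carbocation at the α-carbon.
Step 2: Carbocation rearrangement: a 1,2-hydride shift from the adjacent isopropyl carbon converts the initially-formed secondary cation into the more stable tertiary cation.
Step 3: An ethanol molecule (solvent) deprotonates a β-carbon; as the C–H bond breaks, those electrons form the new alkene π bond.
Total: 3 elementary steps.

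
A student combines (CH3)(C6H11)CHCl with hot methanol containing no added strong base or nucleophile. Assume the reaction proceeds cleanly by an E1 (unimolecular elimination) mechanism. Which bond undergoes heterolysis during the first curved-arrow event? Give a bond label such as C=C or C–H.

Step 1: Rate-determining heterolysis of the C–Cl bond gives Cl⁻ and a secondary carbocation.
The bond broken in this step is the C–Cl bond.

C–Cl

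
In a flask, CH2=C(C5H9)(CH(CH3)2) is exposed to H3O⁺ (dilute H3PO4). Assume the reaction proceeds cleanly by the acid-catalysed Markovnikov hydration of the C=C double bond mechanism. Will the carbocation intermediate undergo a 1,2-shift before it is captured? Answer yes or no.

no

The first-formed carbocation is tertiary.
No single 1,2-shift to an adjacent carbon would produce a more-substituted cation than the one already present, so no rearrangement occurs.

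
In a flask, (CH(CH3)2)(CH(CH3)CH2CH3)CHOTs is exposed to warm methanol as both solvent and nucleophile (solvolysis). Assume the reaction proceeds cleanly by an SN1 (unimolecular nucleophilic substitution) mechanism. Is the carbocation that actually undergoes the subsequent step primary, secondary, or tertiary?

tertiary

Step 1: Rate-determining heterolysis of the C–O bond gives TsO⁻ and a secondary carbocation.
Step 2: A 1,2-hydride shift from the adjacent isopropyl carbon moves the positive charge from the secondary centre to an adjacent carbon, generating a more stable tertiary carbocation.
The cation rearranges from secondary to tertiary via a 1,2-hydride shift from the adjacent isopropyl carbon; the tertiary cation is what reacts next.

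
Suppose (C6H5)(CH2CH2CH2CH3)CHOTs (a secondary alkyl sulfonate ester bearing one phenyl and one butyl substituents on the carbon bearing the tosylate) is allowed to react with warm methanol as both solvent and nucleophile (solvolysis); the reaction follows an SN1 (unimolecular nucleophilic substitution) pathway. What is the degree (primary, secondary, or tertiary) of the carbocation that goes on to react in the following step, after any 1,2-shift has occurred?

Step 1: Ionisation: the C–O σ-bond cleaves heterolytically; both bonding electrons depart with TsO⁻, leaving a secondary carbocation at the α-carbon.
No single 1,2-shift to an adjacent carbon would give a more-substituted cation, so no rearrangement occurs.

secondary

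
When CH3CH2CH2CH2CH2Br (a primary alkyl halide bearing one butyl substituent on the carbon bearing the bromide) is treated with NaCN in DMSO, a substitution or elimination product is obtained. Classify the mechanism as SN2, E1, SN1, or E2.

SN2

Conditions: a primary substrate with a strong nucleophile in the polar aprotic solvent DMSO.
These conditions are the textbook signature of the SN2 pathway.
An unhindered substrate with a strong nucleophile in a polar aprotic solvent favours one-step backside displacement.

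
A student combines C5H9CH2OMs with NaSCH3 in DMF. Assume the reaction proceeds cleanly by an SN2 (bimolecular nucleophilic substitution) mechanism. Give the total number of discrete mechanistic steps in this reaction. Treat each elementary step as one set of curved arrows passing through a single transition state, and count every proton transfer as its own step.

Step 1: The methanethiolate nucleophile donates a lone pair from S to the α-carbon in a backside attack; simultaneously the C–O σ-bond breaks and both of its electrons leave with MsO⁻. One concerted step with inversion of configuration.
Total: 1 elementary step.

1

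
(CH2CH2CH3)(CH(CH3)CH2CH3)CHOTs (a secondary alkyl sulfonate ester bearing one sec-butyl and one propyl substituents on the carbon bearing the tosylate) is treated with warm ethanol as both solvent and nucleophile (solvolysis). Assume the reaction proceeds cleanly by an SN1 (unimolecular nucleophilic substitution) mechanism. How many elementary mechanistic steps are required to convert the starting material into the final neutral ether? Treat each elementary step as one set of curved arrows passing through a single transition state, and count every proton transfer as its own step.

Step 1: The C–O bond breaks with both electrons going to the tosylate; TsO⁻ leaves and a secondary carbocation remains.
Step 2: A 1,2-hydride shift from the adjacent sec-butyl carbon moves the positive charge from the secondary centre to an adjacent carbon, generating a more stable tertiary carbocation.
Step 3: Nucleophilic capture: the oxygen of CH3CH2OH bonds to the cationic carbon, producing an oxonium-ion intermediate.
Step 4: A second solvent molecule removes the proton on oxygen, giving the neutral ether product.
Total: 4 elementary steps.

4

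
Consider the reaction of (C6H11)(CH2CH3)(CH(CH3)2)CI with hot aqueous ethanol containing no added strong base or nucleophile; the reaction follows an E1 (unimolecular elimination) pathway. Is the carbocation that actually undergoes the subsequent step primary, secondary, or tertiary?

tertiary

Step 1: The C–I bond breaks with both electrons going to the iodide; I⁻ leaves and a tertiary carbocation remains.
No single 1,2-shift to an adjacent carbon would give a more-substituted cation, so no rearrangement occurs.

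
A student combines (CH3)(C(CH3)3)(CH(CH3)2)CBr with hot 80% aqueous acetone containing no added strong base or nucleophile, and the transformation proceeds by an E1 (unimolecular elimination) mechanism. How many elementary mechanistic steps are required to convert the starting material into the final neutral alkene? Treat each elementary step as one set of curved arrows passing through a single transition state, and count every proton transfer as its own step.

2

Step 1: Unassisted departure of Br⁻ (taking the C–Br bonding pair) generates a tertiary carbocation.
(No 1,2-shift: no single shift to an adjacent carbon would give a more stable cation.)
Step 2: A water molecule (solvent) deprotonates a β-carbon; as the C–H bond breaks, those electrons form the new alkene π bond.
Total: 2 elementary steps.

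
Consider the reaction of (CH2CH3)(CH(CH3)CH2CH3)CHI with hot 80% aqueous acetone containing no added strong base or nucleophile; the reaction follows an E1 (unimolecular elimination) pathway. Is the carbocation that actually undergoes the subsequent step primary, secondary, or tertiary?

Step 1: The C–I bond breaks with both electrons going to the iodide; I⁻ leaves and a secondary carbocation remains.
Step 2: Carbocation rearrangement: a 1,2-hydride shift from the adjacent sec-butyl carbon converts the initially-formed secondary cation into the more stable tertiary cation.
The cation rearranges from secondary to tertiary via a 1,2-hydride shift from the adjacent sec-butyl carbon; the tertiary cation is what reacts next.

tertiary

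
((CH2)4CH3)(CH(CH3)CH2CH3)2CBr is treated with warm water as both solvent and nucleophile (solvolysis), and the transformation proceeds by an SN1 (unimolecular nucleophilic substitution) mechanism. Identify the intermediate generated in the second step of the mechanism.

oxonium ion

Step 1: Rate-determining heterolysis of the C–Br bond gives Br⁻ and a tertiary carbocation.
Step 2: H2O donates an oxygen lone pair into the empty p orbital of the cation, giving a protonated alcohol (an oxonium ion).
After step 2 the species present is an oxonium ion.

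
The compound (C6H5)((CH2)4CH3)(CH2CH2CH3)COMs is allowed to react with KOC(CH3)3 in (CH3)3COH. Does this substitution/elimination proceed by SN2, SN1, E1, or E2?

Conditions: a strong/bulky base with a tertiary substrate bearing a β-hydrogen.
These conditions are the textbook signature of the E2 pathway.
A strong (often hindered) base removes a β-H in concert with loss of the leaving group — bimolecular elimination.

E2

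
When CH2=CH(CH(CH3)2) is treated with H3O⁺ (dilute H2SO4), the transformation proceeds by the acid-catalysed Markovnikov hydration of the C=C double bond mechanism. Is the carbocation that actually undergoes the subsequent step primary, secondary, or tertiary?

Step 1: Protonation of the alkene by H3O⁺: the π bond acts as the nucleophile and picks up H⁺, giving the more stable (Markovnikov) secondary carbocation. H2O is released.
Step 2: A 1,2-hydride shift from the adjacent isopropyl carbon moves the positive charge from the secondary centre to an adjacent carbon, generating a more stable tertiary carbocation.
The cation rearranges from secondary to tertiary via a 1,2-hydride shift from the adjacent isopropyl carbon; the tertiary cation is what reacts next.

tertiary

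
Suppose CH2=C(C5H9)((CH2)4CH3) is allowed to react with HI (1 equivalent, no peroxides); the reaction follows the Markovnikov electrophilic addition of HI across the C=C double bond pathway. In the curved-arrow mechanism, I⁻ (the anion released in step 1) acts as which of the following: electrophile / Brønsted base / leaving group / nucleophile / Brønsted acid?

nucleophile

Step 2: I⁻ captures the cation: a lone pair on I⁻ fills the empty p orbital, producing the alkyl halide product.
I⁻ (the anion released in step 1) donates an electron pair to form a new σ-bond to carbon — it is the nucleophile.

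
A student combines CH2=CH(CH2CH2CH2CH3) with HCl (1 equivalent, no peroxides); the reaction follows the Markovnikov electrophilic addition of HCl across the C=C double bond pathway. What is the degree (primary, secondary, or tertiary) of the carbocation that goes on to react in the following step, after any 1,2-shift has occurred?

secondary

Step 1: Electrophilic addition begins with the π(C=C) electrons forming a bond to the proton of HCl. Following Markovnikov's rule, the resulting cation is secondary. The H–Cl bond breaks heterolytically, releasing Cl⁻.
No single 1,2-shift to an adjacent carbon would give a more-substituted cation, so no rearrangement occurs.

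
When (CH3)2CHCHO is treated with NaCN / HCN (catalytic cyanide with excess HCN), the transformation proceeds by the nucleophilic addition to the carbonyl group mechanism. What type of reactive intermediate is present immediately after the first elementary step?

Step 1: Nucleophilic addition: CN⁻ adds to the carbonyl carbon, pushing the π(C=O) electron pair onto oxygen and giving a tetrahedral alkoxide.
After step 1 the species present is a tetrahedral alkoxide intermediate.

tetrahedral alkoxide intermediate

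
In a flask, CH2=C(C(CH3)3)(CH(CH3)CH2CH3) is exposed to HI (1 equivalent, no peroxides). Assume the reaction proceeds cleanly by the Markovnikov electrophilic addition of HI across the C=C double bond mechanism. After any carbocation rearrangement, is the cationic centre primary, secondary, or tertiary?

tertiary

Step 1: Protonation of the alkene by HI: the π bond acts as the nucleophile and picks up H⁺, giving the more stable (Markovnikov) tertiary carbocation. The H–I bond breaks heterolytically, releasing I⁻.
No single 1,2-shift to an adjacent carbon would give a more-substituted cation, so no rearrangement occurs.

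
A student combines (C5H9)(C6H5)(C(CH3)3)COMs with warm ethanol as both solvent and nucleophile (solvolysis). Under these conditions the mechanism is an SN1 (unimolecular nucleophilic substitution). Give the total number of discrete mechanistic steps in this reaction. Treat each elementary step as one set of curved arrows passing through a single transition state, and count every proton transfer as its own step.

3

Step 1: Rate-determining heterolysis of the C–O bond gives MsO⁻ and a tertiary carbocation.
(No 1,2-shift: no single shift to an adjacent carbon would give a more stable cation.)
Step 2: CH3CH2OH donates an oxygen lone pair into the empty p orbital of the cation, giving a protonated ether (an oxonium ion).
Step 3: A second solvent molecule removes the proton on oxygen, giving the neutral ether product.
Total: 3 elementary steps.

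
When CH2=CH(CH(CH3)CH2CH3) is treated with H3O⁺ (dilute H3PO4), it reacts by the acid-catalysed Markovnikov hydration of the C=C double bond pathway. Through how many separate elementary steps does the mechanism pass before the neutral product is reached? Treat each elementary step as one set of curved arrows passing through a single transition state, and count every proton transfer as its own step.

4

Step 1: Protonation of the alkene by H3O⁺: the π bond acts as the nucleophile and picks up H⁺, giving the more stable (Markovnikov) secondary carbocation. H2O is released.
Step 2: Carbocation rearrangement: a 1,2-hydride shift from the adjacent sec-butyl carbon converts the initially-formed secondary cation into the more stable tertiary cation.
Step 3: A lone pair on the oxygen of H2O attacks the carbocation, forming a C–O bond and an oxonium ion (a protonated alcohol).
Step 4: Proton transfer from the O–H of the oxonium ion to H2O completes the catalytic cycle and yields the alcohol.
Total: 4 elementary steps.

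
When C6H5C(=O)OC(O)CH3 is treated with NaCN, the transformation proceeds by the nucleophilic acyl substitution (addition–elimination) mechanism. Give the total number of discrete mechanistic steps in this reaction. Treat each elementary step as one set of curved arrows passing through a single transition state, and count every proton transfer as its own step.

Step 1: CN⁻ adds to the carbonyl carbon; the C=O π electrons shift onto oxygen and a tetrahedral alkoxide intermediate forms.
Step 2: Elimination step: re-formation of the carbonyl π bond drives out CH3CO2⁻, giving the new acyl compound.
Total: 2 elementary steps.

2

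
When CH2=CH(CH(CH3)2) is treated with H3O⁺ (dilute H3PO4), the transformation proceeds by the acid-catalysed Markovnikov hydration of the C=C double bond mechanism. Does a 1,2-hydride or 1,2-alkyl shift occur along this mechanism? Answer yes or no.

yes

The first-formed carbocation is secondary.
The adjacent isopropyl carbon already bears 2 other carbon substituents and has a hydrogen to migrate; after a 1,2-hydride shift from that carbon the positive charge sits on a tertiary centre.
Tertiary is more stable than secondary, so the shift occurs.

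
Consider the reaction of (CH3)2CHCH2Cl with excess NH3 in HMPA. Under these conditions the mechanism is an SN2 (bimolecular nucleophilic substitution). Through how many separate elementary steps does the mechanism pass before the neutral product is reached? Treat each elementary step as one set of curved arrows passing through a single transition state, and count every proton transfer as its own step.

2

Step 1: A lone pair on the N of NH3 attacks the α-carbon from the back side while the C–Cl bond breaks; both bonding electrons leave with Cl⁻. The product of this concerted step is an alkylammonium ion.
Step 2: A second equivalent of NH3 removes a proton from the N, giving the neutral product.
Total: 2 elementary steps.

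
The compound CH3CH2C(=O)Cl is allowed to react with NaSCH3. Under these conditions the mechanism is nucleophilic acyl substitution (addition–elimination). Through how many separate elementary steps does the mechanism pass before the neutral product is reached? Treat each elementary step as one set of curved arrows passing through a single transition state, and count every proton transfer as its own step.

2

Step 1: A lone pair on the S of CH3S⁻ attacks the electrophilic acyl carbon; the π(C=O) electrons move onto oxygen, giving a tetrahedral intermediate.
Step 2: Elimination step: re-formation of the carbonyl π bond drives out Cl⁻, giving the new acyl compound.
Total: 2 elementary steps.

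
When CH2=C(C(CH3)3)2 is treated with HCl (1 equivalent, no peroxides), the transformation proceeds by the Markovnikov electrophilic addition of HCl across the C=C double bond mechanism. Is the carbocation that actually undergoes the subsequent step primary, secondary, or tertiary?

Step 1: Protonation of the alkene by HCl: the π bond acts as the nucleophile and picks up H⁺, giving the more stable (Markovnikov) tertiary carbocation. The H–Cl bond breaks heterolytically, releasing Cl⁻.
No single 1,2-shift to an adjacent carbon would give a more-substituted cation, so no rearrangement occurs.

tertiary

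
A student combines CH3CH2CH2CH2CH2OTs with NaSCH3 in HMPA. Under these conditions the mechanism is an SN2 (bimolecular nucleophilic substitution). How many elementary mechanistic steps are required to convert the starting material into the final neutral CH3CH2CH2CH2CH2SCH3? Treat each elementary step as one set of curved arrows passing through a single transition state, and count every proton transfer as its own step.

1

Step 1: Backside attack by CH3S⁻ on the carbon bearing the tosylate: the new C–S bond forms as the C–O bond breaks, with Walden inversion at carbon.
Total: 1 elementary step.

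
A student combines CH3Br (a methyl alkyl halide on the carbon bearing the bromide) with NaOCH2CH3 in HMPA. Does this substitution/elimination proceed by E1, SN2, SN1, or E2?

Conditions: a methyl substrate with a strong nucleophile in the polar aprotic solvent HMPA.
These conditions are the textbook signature of the SN2 pathway.
An unhindered substrate with a strong nucleophile in a polar aprotic solvent favours one-step backside displacement.

SN2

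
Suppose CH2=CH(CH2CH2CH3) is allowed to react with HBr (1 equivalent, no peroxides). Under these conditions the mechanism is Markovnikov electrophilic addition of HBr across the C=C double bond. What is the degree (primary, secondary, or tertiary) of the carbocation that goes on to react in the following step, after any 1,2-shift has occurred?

secondary

Step 1: Protonation of the alkene by HBr: the π bond acts as the nucleophile and picks up H⁺, giving the more stable (Markovnikov) secondary carbocation. The H–Br bond breaks heterolytically, releasing Br⁻.
No single 1,2-shift to an adjacent carbon would give a more-substituted cation, so no rearrangement occurs.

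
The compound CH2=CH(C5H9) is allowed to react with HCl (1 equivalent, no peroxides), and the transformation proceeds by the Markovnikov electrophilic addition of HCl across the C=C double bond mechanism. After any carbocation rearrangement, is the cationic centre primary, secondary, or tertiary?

tertiary

Step 1: Protonation of the alkene by HCl: the π bond acts as the nucleophile and picks up H⁺, giving the more stable (Markovnikov) secondary carbocation. The H–Cl bond breaks heterolytically, releasing Cl⁻.
Step 2: Carbocation rearrangement: a 1,2-hydride shift from the adjacent cyclopentyl carbon converts the initially-formed secondary cation into the more stable tertiary cation.
The cation rearranges from secondary to tertiary via a 1,2-hydride shift from the adjacent cyclopentyl carbon; the tertiary cation is what reacts next.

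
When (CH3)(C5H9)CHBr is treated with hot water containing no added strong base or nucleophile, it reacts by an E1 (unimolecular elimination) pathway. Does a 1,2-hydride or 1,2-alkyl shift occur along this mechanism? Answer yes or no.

The first-formed carbocation is secondary.
The adjacent cyclopentyl carbon already bears 2 other carbon substituents and has a hydrogen to migrate; after a 1,2-hydride shift from that carbon the positive charge sits on a tertiary centre.
Tertiary is more stable than secondary, so the shift occurs.

yes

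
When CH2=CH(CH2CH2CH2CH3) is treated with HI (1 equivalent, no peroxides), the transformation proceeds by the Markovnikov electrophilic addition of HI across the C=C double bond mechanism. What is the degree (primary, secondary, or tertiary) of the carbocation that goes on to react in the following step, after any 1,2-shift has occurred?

Step 1: Protonation of the alkene by HI: the π bond acts as the nucleophile and picks up H⁺, giving the more stable (Markovnikov) secondary carbocation. The H–I bond breaks heterolytically, releasing I⁻.
No single 1,2-shift to an adjacent carbon would give a more-substituted cation, so no rearrangement occurs.

secondary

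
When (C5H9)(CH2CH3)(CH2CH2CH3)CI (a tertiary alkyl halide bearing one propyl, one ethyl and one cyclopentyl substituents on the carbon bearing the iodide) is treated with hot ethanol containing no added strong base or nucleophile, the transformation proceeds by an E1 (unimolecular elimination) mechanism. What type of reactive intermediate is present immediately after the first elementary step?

Step 1: Unassisted departure of I⁻ (taking the C–I bonding pair) generates a tertiary carbocation.
After step 1 the species present is a tertiary carbocation.

tertiary carbocation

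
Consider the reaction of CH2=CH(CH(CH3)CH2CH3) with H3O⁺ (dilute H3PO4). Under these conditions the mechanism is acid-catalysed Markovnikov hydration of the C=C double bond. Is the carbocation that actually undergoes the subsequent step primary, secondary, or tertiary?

Step 1: The π electrons of the C=C bond attack a proton of H3O⁺; Markovnikov addition places the new C–H on the less-substituted alkene carbon, so the positive charge ends up on the more-substituted carbon — a secondary carbocation. H2O is released.
Step 2: A 1,2-hydride shift from the adjacent sec-butyl carbon moves the positive charge from the secondary centre to an adjacent carbon, generating a more stable tertiary carbocation.
The cation rearranges from secondary to tertiary via a 1,2-hydride shift from the adjacent sec-butyl carbon; the tertiary cation is what reacts next.

tertiary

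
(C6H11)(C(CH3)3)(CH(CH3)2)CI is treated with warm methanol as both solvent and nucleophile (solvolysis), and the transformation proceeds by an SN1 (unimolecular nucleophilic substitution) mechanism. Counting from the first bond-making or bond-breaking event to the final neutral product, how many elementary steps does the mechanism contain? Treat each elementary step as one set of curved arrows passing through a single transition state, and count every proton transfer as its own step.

Step 1: The C–I bond breaks with both electrons going to the iodide; I⁻ leaves and a tertiary carbocation remains.
(No 1,2-shift: no single shift to an adjacent carbon would give a more stable cation.)
Step 2: A lone pair on the oxygen of CH3OH attacks the carbocation, forming a new C–O σ-bond and an oxonium ion.
Step 3: Proton transfer from the O–H of the oxonium ion to a solvent molecule delivers the neutral ether.
Total: 3 elementary steps.

3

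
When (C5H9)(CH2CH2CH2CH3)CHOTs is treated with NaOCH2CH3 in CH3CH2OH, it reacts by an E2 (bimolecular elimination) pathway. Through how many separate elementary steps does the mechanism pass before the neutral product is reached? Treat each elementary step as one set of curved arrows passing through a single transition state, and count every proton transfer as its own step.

1

Step 1: In one step, CH3CH2O⁻ pulls off a β-proton, the C–O bond cleaves, and a C=C double bond forms between the α- and β-carbons (E2, anti elimination).
Total: 1 elementary step.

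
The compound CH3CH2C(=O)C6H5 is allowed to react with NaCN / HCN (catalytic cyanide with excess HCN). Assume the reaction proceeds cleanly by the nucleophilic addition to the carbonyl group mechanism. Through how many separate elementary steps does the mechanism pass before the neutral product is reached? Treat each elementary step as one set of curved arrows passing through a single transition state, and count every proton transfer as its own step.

Step 1: CN⁻ attacks the sp² carbonyl carbon; the C=O π bond breaks and the electrons end up as a lone pair on the alkoxide oxygen of the tetrahedral intermediate.
Step 2: The alkoxide is protonated in situ by undissociated HCN, yielding a cyanohydrin; the CN⁻ so formed carries on the cycle.
Total: 2 elementary steps.

2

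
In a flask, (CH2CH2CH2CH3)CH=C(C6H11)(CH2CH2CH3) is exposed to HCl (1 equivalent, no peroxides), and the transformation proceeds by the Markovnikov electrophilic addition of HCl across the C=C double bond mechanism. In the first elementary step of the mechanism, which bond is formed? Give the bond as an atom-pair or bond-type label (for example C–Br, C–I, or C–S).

Step 1: The π electrons of the C=C bond attack a proton of HCl; Markovnikov addition places the new C–H on the less-substituted alkene carbon, so the positive charge ends up on the more-substituted carbon — a tertiary carbocation. The H–Cl bond breaks heterolytically, releasing Cl⁻.
The bond formed in this step is the C–H bond.

C–H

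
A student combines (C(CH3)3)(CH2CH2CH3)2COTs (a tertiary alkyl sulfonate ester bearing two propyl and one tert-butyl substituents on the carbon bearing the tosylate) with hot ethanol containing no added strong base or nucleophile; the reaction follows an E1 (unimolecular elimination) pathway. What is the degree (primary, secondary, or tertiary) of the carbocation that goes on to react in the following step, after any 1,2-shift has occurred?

tertiary

Step 1: Unassisted departure of TsO⁻ (taking the C–O bonding pair) generates a tertiary carbocation.
No single 1,2-shift to an adjacent carbon would give a more-substituted cation, so no rearrangement occurs.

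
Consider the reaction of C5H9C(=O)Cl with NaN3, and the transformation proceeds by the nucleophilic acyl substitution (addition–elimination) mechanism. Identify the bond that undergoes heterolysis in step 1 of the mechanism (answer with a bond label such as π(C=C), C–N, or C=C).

π(C=O)

Step 1: Nucleophilic addition of N3⁻ to the acyl carbon breaks the π(C=O) bond and yields a tetrahedral, anionic intermediate.
The bond broken in this step is the π(C=O) bond.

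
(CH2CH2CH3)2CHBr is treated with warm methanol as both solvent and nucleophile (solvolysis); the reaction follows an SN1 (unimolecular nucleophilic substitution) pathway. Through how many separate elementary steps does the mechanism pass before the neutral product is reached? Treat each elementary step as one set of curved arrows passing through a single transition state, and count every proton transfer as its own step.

3

Step 1: Ionisation: the C–Br σ-bond cleaves heterolytically; both bonding electrons depart with Br⁻, leaving a secondary carbocation at the α-carbon.
(No 1,2-shift: no single shift to an adjacent carbon would give a more stable cation.)
Step 2: CH3OH donates an oxygen lone pair into the empty p orbital of the cation, giving a protonated ether (an oxonium ion).
Step 3: Deprotonation of the oxonium oxygen by solvent methanol yields the neutral ether.
Total: 3 elementary steps.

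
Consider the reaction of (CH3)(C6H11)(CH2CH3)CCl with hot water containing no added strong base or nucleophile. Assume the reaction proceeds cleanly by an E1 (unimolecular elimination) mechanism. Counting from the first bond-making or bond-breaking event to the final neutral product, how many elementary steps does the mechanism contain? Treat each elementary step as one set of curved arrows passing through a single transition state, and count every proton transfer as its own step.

2

Step 1: Ionisation: the C–Cl σ-bond cleaves heterolytically; both bonding electrons depart with Cl⁻, leaving a tertiary carbocation at the α-carbon.
(No 1,2-shift: no single shift to an adjacent carbon would give a more stable cation.)
Step 2: A weak base (a water molecule from the solvent) removes a proton from a carbon adjacent to the cationic centre; the electrons of that C–H bond become the new π(C=C) bond, giving the alkene.
Total: 2 elementary steps.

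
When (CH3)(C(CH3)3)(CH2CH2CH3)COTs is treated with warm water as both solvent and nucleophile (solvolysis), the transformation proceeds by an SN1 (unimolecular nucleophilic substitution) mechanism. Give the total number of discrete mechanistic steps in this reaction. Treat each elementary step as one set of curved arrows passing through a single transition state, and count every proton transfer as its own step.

Step 1: Ionisation: the C–O σ-bond cleaves heterolytically; both bonding electrons depart with TsO⁻, leaving a tertiary carbocation at the α-carbon.
(No 1,2-shift: no single shift to an adjacent carbon would give a more stable cation.)
Step 2: Nucleophilic capture: the oxygen of H2O bonds to the cationic carbon, producing an oxonium-ion intermediate.
Step 3: A second solvent molecule removes the proton on oxygen, giving the neutral alcohol product.
Total: 3 elementary steps.

3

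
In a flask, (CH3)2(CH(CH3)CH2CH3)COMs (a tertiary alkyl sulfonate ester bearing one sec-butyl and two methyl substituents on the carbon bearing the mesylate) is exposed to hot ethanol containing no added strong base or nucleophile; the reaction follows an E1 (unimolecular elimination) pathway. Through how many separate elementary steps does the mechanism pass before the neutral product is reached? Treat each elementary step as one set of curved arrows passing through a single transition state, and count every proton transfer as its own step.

Step 1: Ionisation: the C–O σ-bond cleaves heterolytically; both bonding electrons depart with MsO⁻, leaving a tertiary carbocation at the α-carbon.
(No 1,2-shift: no single shift to an adjacent carbon would give a more stable cation.)
Step 2: An ethanol molecule (solvent) deprotonates a β-carbon; as the C–H bond breaks, those electrons form the new alkene π bond.
Total: 2 elementary steps.

2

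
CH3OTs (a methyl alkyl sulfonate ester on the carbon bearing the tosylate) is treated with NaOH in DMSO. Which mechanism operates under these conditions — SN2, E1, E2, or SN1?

Conditions: a methyl substrate with a strong nucleophile in the polar aprotic solvent DMSO.
These conditions are the textbook signature of the SN2 pathway.
An unhindered substrate with a strong nucleophile in a polar aprotic solvent favours one-step backside displacement.

SN2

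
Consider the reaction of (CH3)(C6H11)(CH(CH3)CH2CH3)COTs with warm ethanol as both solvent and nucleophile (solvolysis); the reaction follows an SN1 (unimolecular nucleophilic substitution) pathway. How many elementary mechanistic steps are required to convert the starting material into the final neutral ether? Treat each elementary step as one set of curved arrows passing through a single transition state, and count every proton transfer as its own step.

3

Step 1: Ionisation: the C–O σ-bond cleaves heterolytically; both bonding electrons depart with TsO⁻, leaving a tertiary carbocation at the α-carbon.
(No 1,2-shift: no single shift to an adjacent carbon would give a more stable cation.)
Step 2: Nucleophilic capture: the oxygen of CH3CH2OH bonds to the cationic carbon, producing an oxonium-ion intermediate.
Step 3: Deprotonation of the oxonium oxygen by solvent ethanol yields the neutral ether.
Total: 3 elementary steps.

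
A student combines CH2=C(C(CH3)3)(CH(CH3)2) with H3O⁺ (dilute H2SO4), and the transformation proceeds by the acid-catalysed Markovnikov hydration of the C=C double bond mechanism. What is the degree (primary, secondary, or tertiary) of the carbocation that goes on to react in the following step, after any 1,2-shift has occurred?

tertiary

Step 1: The π electrons of the C=C bond attack a proton of H3O⁺; Markovnikov addition places the new C–H on the less-substituted alkene carbon, so the positive charge ends up on the more-substituted carbon — a tertiary carbocation. H2O is released.
No single 1,2-shift to an adjacent carbon would give a more-substituted cation, so no rearrangement occurs.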